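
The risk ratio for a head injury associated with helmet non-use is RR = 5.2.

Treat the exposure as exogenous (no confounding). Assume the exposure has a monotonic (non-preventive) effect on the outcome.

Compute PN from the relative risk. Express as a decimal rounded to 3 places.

PN ≈ 0.808

Under exogeneity and monotonicity, PN = (RR − 1) / RR = 1 − 1/RR.
PN = (5.2 − 1) / 5.2 = 4.2 / 5.2 ≈ 0.8077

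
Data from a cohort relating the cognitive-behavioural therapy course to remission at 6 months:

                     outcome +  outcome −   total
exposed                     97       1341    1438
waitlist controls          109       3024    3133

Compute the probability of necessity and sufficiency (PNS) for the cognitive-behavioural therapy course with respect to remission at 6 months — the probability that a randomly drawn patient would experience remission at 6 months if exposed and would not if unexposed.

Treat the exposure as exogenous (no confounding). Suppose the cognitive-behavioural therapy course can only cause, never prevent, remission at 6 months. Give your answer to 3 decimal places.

PNS ≈ 0.033

p₁ = P(outcome | exposed) = 97/1438 = 0.067455
p₀ = P(outcome | unexposed) = 109/3133 = 0.034791
Under exogeneity and monotonicity, PNS = p₁ − p₀.
PNS = 0.067455 − 0.034791 = 0.032664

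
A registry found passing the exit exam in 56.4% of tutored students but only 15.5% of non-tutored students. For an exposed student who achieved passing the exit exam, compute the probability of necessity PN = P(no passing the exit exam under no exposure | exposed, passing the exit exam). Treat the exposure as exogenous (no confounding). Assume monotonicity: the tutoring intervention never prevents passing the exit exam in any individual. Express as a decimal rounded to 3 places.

PN ≈ 0.725

p₁ = 0.564, p₀ = 0.155.
Under exogeneity and monotonicity, PN = (p₁ − p₀) / p₁.
PN = (0.564 − 0.155) / 0.564 = 0.409 / 0.564 ≈ 0.7252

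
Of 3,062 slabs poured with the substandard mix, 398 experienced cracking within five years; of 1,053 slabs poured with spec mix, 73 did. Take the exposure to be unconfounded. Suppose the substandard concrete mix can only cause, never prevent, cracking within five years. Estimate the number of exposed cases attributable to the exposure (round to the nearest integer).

about 186 cases

p₁ = P(outcome | exposed) = 398/3062 = 0.12998
p₀ = P(outcome | unexposed) = 73/1053 = 0.069326
PN = (p₁ − p₀)/p₁ = (0.12998 − 0.069326) / 0.12998 ≈ 0.46664.
Attributable cases ≈ PN × (exposed cases) = 0.46664 × 398 ≈ 185.72.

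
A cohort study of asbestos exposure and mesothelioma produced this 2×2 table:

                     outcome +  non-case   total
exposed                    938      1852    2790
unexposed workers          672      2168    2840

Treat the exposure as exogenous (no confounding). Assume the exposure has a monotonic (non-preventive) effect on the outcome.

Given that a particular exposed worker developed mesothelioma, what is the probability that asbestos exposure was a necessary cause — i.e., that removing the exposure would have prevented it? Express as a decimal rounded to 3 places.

p₁ = P(outcome | exposed) = 938/2790 = 0.3362
p₀ = P(outcome | unexposed) = 672/2840 = 0.23662
Under exogeneity and monotonicity, PN = (p₁ − p₀)/p₁.
PN = (0.3362 − 0.23662) / 0.3362 ≈ 0.2962

PN ≈ 0.296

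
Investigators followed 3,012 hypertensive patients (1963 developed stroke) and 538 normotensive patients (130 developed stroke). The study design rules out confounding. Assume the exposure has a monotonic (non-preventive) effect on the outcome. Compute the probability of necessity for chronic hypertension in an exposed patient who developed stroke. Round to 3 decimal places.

PN ≈ 0.629

p₁ = P(outcome | exposed) = 1963/3012 = 0.65173
p₀ = P(outcome | unexposed) = 130/538 = 0.24164
Under exogeneity and monotonicity, PN = (p₁ − p₀) / p₁.
PN = (0.65173 − 0.24164) / 0.65173 = 0.41009 / 0.65173 ≈ 0.6292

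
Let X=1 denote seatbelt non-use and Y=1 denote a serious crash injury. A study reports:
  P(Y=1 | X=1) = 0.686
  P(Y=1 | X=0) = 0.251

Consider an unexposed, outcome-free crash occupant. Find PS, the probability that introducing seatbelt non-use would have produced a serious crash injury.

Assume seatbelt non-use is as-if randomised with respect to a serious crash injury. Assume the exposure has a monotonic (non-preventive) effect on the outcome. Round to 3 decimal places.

Let p₁ = 0.686, p₀ = 0.251.
Under exogeneity and monotonicity, PS = (p₁ − p₀) / (1 − p₀).
PS = (0.686 − 0.251) / (1 − 0.251) = 0.435 / 0.749 ≈ 0.5808

PS ≈ 0.581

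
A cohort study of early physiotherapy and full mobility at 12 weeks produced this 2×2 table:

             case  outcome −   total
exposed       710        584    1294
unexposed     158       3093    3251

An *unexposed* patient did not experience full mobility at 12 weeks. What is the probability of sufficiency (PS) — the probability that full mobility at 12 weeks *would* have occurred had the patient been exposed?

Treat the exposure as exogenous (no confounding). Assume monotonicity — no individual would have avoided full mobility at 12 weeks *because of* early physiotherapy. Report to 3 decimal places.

PS ≈ 0.526

p₁ = P(outcome | exposed) = 710/1294 = 0.54869
p₀ = P(outcome | unexposed) = 158/3251 = 0.0486
Under exogeneity and monotonicity, PS = (p₁ − p₀) / (1 − p₀).
PS = (0.54869 − 0.0486) / (1 − 0.0486) = 0.50009 / 0.9514 ≈ 0.5256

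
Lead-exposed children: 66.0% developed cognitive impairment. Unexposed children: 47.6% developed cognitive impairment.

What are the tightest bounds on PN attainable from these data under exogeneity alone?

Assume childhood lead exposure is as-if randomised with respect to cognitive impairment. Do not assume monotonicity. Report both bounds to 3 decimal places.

0.279 ≤ PN ≤ 0.794

p₁ = 0.66, p₀ = 0.476.
Under exogeneity alone the bounds on PN are max{0,(p₁−p₀)/p₁} ≤ PN ≤ min{1,(1−p₀)/p₁}.
  lower = (p₁ − p₀)/p₁ = 0.184 / 0.66 ≈ 0.2788
  upper = min{1, (1 − p₀)/p₁} = 0.524 / 0.66 ≈ 0.7939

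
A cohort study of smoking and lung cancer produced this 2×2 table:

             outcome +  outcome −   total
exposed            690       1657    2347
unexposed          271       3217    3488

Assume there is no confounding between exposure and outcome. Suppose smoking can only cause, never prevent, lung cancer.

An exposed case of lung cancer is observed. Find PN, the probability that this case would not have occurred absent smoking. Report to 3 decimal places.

p₁ = P(outcome | exposed) = 690/2347 = 0.29399
p₀ = P(outcome | unexposed) = 271/3488 = 0.077695
Under exogeneity and monotonicity, PN = (p₁ − p₀)/p₁.
PN = (0.29399 − 0.077695) / 0.29399 ≈ 0.7357

PN ≈ 0.736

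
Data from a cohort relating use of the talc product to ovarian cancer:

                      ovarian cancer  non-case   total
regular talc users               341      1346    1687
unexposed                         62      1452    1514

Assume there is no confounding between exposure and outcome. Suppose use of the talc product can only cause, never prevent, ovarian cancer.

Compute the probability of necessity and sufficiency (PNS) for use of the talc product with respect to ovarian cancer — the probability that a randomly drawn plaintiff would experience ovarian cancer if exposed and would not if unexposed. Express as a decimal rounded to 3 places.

PNS ≈ 0.161

p₁ = P(outcome | exposed) = 341/1687 = 0.20213
p₀ = P(outcome | unexposed) = 62/1514 = 0.040951
Under exogeneity and monotonicity, PNS = p₁ − p₀.
PNS = 0.20213 − 0.040951 = 0.16118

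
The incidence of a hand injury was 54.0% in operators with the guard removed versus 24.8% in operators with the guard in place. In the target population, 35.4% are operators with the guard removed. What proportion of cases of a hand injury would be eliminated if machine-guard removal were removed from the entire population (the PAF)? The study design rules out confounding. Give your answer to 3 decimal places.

PAF ≈ 0.294

p₁ = 0.54, p₀ = 0.248.
Overall risk P(Y=1) = π·p₁ + (1−π)·p₀ = 0.354×0.54 + 0.646×0.248 = 0.35137.
Under exogeneity, PAF = [P(Y=1) − p₀] / P(Y=1).
PAF = (0.35137 − 0.248) / 0.35137 ≈ 0.2942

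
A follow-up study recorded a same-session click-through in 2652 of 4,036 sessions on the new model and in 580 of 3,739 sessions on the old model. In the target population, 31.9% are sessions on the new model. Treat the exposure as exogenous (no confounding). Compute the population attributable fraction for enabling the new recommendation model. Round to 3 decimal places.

p₁ = P(outcome | exposed) = 2652/4036 = 0.65709
p₀ = P(outcome | unexposed) = 580/3739 = 0.15512
Overall risk P(Y=1) = π·p₁ + (1−π)·p₀ = 0.319×0.65709 + 0.681×0.15512 = 0.31525.
Under exogeneity, PAF = [P(Y=1) − p₀] / P(Y=1).
PAF = (0.31525 − 0.15512) / 0.31525 ≈ 0.5079

PAF ≈ 0.508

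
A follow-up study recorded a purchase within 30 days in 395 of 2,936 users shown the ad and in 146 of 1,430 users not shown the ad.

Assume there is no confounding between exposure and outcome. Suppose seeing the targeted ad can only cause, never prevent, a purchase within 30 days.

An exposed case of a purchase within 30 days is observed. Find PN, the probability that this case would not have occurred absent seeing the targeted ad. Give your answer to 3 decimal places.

p₁ = P(outcome | exposed) = 395/2936 = 0.13454
p₀ = P(outcome | unexposed) = 146/1430 = 0.1021
Under exogeneity and monotonicity, PN = (p₁ − p₀) / p₁.
PN = (0.13454 − 0.1021) / 0.13454 = 0.032439 / 0.13454 ≈ 0.2411

PN ≈ 0.241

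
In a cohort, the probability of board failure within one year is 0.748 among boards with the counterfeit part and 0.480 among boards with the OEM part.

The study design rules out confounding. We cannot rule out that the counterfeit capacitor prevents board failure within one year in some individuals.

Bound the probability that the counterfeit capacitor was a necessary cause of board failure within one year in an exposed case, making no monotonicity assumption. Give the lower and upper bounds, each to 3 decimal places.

Let p₁ = 0.748, p₀ = 0.48.
Under exogeneity alone the bounds on PN are max{0,(p₁−p₀)/p₁} ≤ PN ≤ min{1,(1−p₀)/p₁}.
  lower = (p₁ − p₀)/p₁ = 0.268 / 0.748 ≈ 0.3583
  upper = min{1, (1 − p₀)/p₁} = 0.52 / 0.748 ≈ 0.6952

0.358 ≤ PN ≤ 0.695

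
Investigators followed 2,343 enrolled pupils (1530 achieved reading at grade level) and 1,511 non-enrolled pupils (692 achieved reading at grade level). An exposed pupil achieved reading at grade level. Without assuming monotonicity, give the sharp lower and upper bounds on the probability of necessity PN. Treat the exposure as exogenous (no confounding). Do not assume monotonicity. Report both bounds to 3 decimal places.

p₁ = P(outcome | exposed) = 1530/2343 = 0.65301
p₀ = P(outcome | unexposed) = 692/1511 = 0.45797
Under exogeneity alone the bounds on PN are max{0,(p₁−p₀)/p₁} ≤ PN ≤ min{1,(1−p₀)/p₁}.
  lower = (p₁ − p₀)/p₁ = 0.19503 / 0.65301 ≈ 0.2987
  upper = min{1, (1 − p₀)/p₁} = 0.54203 / 0.65301 ≈ 0.8300

0.299 ≤ PN ≤ 0.830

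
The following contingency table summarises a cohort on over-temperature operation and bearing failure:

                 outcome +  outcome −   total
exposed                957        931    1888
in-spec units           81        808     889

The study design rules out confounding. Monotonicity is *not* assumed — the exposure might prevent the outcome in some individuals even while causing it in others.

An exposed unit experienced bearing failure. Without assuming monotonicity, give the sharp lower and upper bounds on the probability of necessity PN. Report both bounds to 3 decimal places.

p₁ = P(outcome | exposed) = 957/1888 = 0.50689
p₀ = P(outcome | unexposed) = 81/889 = 0.091114
Under exogeneity alone the bounds on PN are max{0,(p₁−p₀)/p₁} ≤ PN ≤ min{1,(1−p₀)/p₁}.
  lower = (p₁ − p₀)/p₁ = 0.41577 / 0.50689 ≈ 0.8202
  upper = min{1, (1 − p₀)/p₁} = 0.90889 / 0.50689 ≈ 1.7931 → capped at 1

0.820 ≤ PN ≤ 1.000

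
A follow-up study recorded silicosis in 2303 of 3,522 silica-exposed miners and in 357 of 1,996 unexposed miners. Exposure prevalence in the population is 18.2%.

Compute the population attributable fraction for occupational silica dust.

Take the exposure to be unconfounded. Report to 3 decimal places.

PAF ≈ 0.326

p₁ = P(outcome | exposed) = 2303/3522 = 0.65389
p₀ = P(outcome | unexposed) = 357/1996 = 0.17886
Overall risk P(Y=1) = π·p₁ + (1−π)·p₀ = 0.182×0.65389 + 0.818×0.17886 = 0.26531.
Under exogeneity, PAF = [P(Y=1) − p₀] / P(Y=1).
PAF = (0.26531 − 0.17886) / 0.26531 ≈ 0.3259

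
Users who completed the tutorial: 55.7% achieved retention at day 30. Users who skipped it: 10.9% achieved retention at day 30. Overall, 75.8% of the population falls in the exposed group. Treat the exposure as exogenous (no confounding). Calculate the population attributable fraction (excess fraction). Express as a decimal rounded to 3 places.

PAF ≈ 0.757

p₁ = 0.557, p₀ = 0.109.
Overall risk P(Y=1) = π·p₁ + (1−π)·p₀ = 0.758×0.557 + 0.242×0.109 = 0.44858.
Under exogeneity, PAF = [P(Y=1) − p₀] / P(Y=1).
PAF = (0.44858 − 0.109) / 0.44858 ≈ 0.7570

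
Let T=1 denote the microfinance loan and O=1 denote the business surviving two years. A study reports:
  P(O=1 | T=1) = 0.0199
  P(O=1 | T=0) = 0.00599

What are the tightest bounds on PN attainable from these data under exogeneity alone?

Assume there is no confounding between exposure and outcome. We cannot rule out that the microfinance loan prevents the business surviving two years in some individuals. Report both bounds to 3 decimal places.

Let p₁ = 0.0199, p₀ = 0.00599.
Under exogeneity alone the bounds on PN are max{0,(p₁−p₀)/p₁} ≤ PN ≤ min{1,(1−p₀)/p₁}.
  lower = (p₁ − p₀)/p₁ = 0.01391 / 0.0199 ≈ 0.6990
  upper = min{1, (1 − p₀)/p₁} = 0.99401 / 0.0199 ≈ 49.9503 → capped at 1

0.699 ≤ PN ≤ 1.000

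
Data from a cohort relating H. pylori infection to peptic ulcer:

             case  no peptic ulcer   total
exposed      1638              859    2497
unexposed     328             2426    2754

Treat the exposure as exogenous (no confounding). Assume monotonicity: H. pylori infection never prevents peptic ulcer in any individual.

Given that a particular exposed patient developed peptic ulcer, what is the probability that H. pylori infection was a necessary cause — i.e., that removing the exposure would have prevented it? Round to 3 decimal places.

p₁ = P(outcome | exposed) = 1638/2497 = 0.65599
p₀ = P(outcome | unexposed) = 328/2754 = 0.1191
Under exogeneity and monotonicity, PN = (p₁ − p₀) / p₁.
PN = (0.65599 − 0.1191) / 0.65599 = 0.53689 / 0.65599 ≈ 0.8184

PN ≈ 0.818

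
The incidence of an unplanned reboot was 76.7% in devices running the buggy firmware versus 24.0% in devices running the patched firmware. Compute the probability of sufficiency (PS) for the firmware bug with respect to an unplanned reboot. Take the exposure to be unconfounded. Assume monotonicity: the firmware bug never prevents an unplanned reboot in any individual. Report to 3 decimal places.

p₁ = 0.767, p₀ = 0.24.
Under exogeneity and monotonicity, PS = (p₁ − p₀) / (1 − p₀).
PS = (0.767 − 0.24) / (1 − 0.24) = 0.527 / 0.76 ≈ 0.6934

PS ≈ 0.693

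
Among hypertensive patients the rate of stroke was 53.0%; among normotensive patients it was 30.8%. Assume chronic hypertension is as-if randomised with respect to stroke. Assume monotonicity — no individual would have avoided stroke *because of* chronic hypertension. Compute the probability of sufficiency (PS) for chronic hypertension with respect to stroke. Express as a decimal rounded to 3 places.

p₁ = 0.53, p₀ = 0.308.
Under exogeneity and monotonicity, PS = (p₁ − p₀) / (1 − p₀).
PS = (0.53 − 0.308) / (1 − 0.308) = 0.222 / 0.692 ≈ 0.3208

PS ≈ 0.321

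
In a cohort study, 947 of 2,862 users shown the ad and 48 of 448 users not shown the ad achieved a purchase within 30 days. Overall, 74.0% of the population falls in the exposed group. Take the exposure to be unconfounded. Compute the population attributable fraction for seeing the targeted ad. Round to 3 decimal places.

p₁ = P(outcome | exposed) = 947/2862 = 0.33089
p₀ = P(outcome | unexposed) = 48/448 = 0.10714
Overall risk P(Y=1) = π·p₁ + (1−π)·p₀ = 0.74×0.33089 + 0.26×0.10714 = 0.27271.
Under exogeneity, PAF = [P(Y=1) − p₀] / P(Y=1).
PAF = (0.27271 − 0.10714) / 0.27271 ≈ 0.6071

PAF ≈ 0.607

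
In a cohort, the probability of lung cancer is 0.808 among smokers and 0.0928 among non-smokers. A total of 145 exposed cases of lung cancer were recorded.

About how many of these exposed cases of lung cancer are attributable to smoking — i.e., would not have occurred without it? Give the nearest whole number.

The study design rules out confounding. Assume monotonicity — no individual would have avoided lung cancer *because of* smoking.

Let p₁ = 0.808, p₀ = 0.0928.
PN = (p₁ − p₀)/p₁ = (0.808 − 0.0928) / 0.808 ≈ 0.88515.
Attributable cases ≈ PN × (exposed cases) = 0.88515 × 145 ≈ 128.35.

about 128 cases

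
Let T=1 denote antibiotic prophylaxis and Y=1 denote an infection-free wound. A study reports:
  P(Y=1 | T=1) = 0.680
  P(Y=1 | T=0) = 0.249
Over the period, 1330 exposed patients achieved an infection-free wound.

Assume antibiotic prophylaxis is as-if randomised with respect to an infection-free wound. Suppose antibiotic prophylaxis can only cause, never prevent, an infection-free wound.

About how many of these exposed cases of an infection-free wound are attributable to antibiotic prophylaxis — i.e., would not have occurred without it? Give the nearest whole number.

Let p₁ = 0.68, p₀ = 0.249.
PN = (p₁ − p₀)/p₁ = (0.68 − 0.249) / 0.68 ≈ 0.63382.
Attributable cases ≈ PN × (exposed cases) = 0.63382 × 1330 ≈ 842.99.

about 843 cases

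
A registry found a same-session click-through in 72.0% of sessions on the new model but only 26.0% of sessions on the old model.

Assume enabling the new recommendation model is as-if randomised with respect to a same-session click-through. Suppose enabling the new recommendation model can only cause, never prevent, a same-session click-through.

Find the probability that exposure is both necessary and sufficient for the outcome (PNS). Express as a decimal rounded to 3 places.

p₁ = 0.72, p₀ = 0.26.
Under exogeneity and monotonicity, PNS = p₁ − p₀.
PNS = 0.72 − 0.26 = 0.46

PNS ≈ 0.460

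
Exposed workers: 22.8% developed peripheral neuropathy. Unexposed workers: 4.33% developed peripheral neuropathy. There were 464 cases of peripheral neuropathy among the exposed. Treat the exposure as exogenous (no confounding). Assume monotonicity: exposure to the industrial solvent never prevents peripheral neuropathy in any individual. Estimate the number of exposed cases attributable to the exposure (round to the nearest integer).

p₁ = 0.228, p₀ = 0.0433.
PN = (p₁ − p₀)/p₁ = (0.228 − 0.0433) / 0.228 ≈ 0.81009.
Attributable cases ≈ PN × (exposed cases) = 0.81009 × 464 ≈ 375.88.

about 376 cases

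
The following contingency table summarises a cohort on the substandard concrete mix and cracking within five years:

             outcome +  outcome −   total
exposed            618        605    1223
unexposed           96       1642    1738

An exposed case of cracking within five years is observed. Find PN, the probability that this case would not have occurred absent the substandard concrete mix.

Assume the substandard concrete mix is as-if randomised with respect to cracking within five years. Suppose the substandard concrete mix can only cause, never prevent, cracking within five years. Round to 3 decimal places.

p₁ = P(outcome | exposed) = 618/1223 = 0.50531
p₀ = P(outcome | unexposed) = 96/1738 = 0.055236
Under exogeneity and monotonicity, PN = (p₁ − p₀)/p₁.
PN = (0.50531 − 0.055236) / 0.50531 ≈ 0.8907

PN ≈ 0.891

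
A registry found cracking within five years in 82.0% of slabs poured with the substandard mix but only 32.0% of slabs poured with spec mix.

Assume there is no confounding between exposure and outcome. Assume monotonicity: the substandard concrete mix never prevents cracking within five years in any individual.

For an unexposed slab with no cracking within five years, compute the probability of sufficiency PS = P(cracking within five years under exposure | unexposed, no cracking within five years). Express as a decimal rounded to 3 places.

PS ≈ 0.735

p₁ = 0.82, p₀ = 0.32.
Under exogeneity and monotonicity, PS = (p₁ − p₀) / (1 − p₀).
PS = (0.82 − 0.32) / (1 − 0.32) = 0.5 / 0.68 ≈ 0.7353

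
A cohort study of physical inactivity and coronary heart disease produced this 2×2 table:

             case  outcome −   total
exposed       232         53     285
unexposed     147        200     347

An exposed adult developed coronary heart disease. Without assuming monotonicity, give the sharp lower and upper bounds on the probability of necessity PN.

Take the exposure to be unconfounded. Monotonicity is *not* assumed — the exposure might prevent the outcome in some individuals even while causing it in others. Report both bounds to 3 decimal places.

0.480 ≤ PN ≤ 0.708

p₁ = P(outcome | exposed) = 232/285 = 0.81404
p₀ = P(outcome | unexposed) = 147/347 = 0.42363
Under exogeneity alone the bounds on PN are max{0,(p₁−p₀)/p₁} ≤ PN ≤ min{1,(1−p₀)/p₁}.
  lower = (p₁ − p₀)/p₁ = 0.3904 / 0.81404 ≈ 0.4796
  upper = min{1, (1 − p₀)/p₁} = 0.57637 / 0.81404 ≈ 0.7080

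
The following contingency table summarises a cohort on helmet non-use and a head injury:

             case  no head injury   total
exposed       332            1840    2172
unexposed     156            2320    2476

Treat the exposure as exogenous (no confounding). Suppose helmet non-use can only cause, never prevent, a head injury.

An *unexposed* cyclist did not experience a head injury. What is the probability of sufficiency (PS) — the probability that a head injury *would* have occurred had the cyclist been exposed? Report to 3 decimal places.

p₁ = P(outcome | exposed) = 332/2172 = 0.15285
p₀ = P(outcome | unexposed) = 156/2476 = 0.063005
Under exogeneity and monotonicity, PS = (p₁ − p₀) / (1 − p₀).
PS = (0.15285 − 0.063005) / (1 − 0.063005) = 0.08985 / 0.937 ≈ 0.0959

PS ≈ 0.096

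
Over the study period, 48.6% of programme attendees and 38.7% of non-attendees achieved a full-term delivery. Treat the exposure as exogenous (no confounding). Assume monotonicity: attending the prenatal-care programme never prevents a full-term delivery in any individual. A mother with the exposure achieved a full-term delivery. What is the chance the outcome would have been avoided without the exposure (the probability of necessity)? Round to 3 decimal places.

p₁ = 0.486, p₀ = 0.387.
Under exogeneity and monotonicity, PN = (p₁ − p₀) / p₁.
PN = (0.486 − 0.387) / 0.486 = 0.099 / 0.486 ≈ 0.2037

PN ≈ 0.204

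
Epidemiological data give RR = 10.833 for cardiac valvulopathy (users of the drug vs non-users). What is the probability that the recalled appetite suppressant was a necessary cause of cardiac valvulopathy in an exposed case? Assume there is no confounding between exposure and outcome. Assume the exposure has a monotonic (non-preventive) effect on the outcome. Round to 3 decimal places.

Under exogeneity and monotonicity, PN = (RR − 1) / RR = 1 − 1/RR.
PN = (10.833 − 1) / 10.833 = 9.833 / 10.833 ≈ 0.9077

PN ≈ 0.908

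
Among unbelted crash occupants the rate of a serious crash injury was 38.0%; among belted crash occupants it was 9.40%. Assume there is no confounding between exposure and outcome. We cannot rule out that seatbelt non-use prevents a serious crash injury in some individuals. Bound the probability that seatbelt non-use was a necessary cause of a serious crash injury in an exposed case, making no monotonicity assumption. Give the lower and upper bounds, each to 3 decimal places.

p₁ = 0.38, p₀ = 0.094.
Under exogeneity alone the bounds on PN are max{0,(p₁−p₀)/p₁} ≤ PN ≤ min{1,(1−p₀)/p₁}.
  lower = (p₁ − p₀)/p₁ = 0.286 / 0.38 ≈ 0.7526
  upper = min{1, (1 − p₀)/p₁} = 0.906 / 0.38 ≈ 2.3842 → capped at 1

0.753 ≤ PN ≤ 1.000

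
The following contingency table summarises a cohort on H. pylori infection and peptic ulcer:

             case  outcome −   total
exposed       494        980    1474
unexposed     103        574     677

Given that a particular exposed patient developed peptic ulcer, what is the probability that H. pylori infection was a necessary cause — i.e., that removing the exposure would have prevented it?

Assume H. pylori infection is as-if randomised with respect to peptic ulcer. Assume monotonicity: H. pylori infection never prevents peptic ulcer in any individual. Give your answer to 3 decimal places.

PN ≈ 0.546

p₁ = P(outcome | exposed) = 494/1474 = 0.33514
p₀ = P(outcome | unexposed) = 103/677 = 0.15214
Under exogeneity and monotonicity, PN = (p₁ − p₀) / p₁.
PN = (0.33514 − 0.15214) / 0.33514 = 0.183 / 0.33514 ≈ 0.5460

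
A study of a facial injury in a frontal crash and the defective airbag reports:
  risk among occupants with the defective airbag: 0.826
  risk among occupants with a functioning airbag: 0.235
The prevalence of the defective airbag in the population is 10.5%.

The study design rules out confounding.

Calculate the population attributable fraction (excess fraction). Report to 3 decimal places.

Let p₁ = 0.826, p₀ = 0.235.
Overall risk P(Y=1) = π·p₁ + (1−π)·p₀ = 0.105×0.826 + 0.895×0.235 = 0.29705.
Under exogeneity, PAF = [P(Y=1) − p₀] / P(Y=1).
PAF = (0.29705 − 0.235) / 0.29705 ≈ 0.2089

PAF ≈ 0.209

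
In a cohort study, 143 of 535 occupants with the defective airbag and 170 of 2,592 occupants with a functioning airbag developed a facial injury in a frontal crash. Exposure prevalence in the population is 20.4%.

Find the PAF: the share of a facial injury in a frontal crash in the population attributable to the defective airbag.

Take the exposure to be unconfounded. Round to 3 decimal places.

p₁ = P(outcome | exposed) = 143/535 = 0.26729
p₀ = P(outcome | unexposed) = 170/2592 = 0.065586
Overall risk P(Y=1) = π·p₁ + (1−π)·p₀ = 0.204×0.26729 + 0.796×0.065586 = 0.10673.
Under exogeneity, PAF = [P(Y=1) − p₀] / P(Y=1).
PAF = (0.10673 − 0.065586) / 0.10673 ≈ 0.3855

PAF ≈ 0.386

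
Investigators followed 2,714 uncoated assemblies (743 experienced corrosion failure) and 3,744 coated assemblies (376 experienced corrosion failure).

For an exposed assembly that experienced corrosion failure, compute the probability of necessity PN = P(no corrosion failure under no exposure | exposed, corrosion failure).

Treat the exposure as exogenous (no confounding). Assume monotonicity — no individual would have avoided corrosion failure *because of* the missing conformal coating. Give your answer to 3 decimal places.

p₁ = P(outcome | exposed) = 743/2714 = 0.27377
p₀ = P(outcome | unexposed) = 376/3744 = 0.10043
Under exogeneity and monotonicity, PN = (p₁ − p₀) / p₁.
PN = (0.27377 − 0.10043) / 0.27377 = 0.17334 / 0.27377 ≈ 0.6332

PN ≈ 0.633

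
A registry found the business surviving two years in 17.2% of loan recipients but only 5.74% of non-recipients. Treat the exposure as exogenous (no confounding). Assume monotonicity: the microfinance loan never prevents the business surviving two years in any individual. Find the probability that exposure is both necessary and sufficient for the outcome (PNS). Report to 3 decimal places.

p₁ = 0.172, p₀ = 0.0574.
Under exogeneity and monotonicity, PNS = p₁ − p₀.
PNS = 0.172 − 0.0574 = 0.1146

PNS ≈ 0.115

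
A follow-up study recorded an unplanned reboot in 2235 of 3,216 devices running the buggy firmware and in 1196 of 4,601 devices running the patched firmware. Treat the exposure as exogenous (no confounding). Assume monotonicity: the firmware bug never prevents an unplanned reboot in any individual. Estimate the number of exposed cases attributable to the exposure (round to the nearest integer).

about 1399 cases

p₁ = P(outcome | exposed) = 2235/3216 = 0.69496
p₀ = P(outcome | unexposed) = 1196/4601 = 0.25994
PN = (p₁ − p₀)/p₁ = (0.69496 − 0.25994) / 0.69496 ≈ 0.62596.
Attributable cases ≈ PN × (exposed cases) = 0.62596 × 2235 ≈ 1399.02.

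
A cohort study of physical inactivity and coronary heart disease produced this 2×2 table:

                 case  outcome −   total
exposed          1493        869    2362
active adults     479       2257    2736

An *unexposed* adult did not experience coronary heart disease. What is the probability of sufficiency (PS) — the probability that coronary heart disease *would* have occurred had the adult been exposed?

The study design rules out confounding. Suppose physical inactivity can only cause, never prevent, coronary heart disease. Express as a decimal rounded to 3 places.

PS ≈ 0.554

p₁ = P(outcome | exposed) = 1493/2362 = 0.63209
p₀ = P(outcome | unexposed) = 479/2736 = 0.17507
Under exogeneity and monotonicity, PS = (p₁ − p₀) / (1 − p₀).
PS = (0.63209 − 0.17507) / (1 − 0.17507) = 0.45702 / 0.82493 ≈ 0.5540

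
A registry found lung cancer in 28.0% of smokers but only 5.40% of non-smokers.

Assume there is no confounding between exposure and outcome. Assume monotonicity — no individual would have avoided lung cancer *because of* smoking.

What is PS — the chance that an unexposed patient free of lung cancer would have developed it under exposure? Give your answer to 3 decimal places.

p₁ = 0.28, p₀ = 0.054.
Under exogeneity and monotonicity, PS = (p₁ − p₀) / (1 − p₀).
PS = (0.28 − 0.054) / (1 − 0.054) = 0.226 / 0.946 ≈ 0.2389

PS ≈ 0.239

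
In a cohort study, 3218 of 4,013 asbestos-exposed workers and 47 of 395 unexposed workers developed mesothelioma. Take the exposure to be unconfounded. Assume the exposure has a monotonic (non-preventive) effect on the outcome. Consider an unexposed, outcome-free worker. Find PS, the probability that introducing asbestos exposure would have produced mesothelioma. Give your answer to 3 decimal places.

PS ≈ 0.775

p₁ = P(outcome | exposed) = 3218/4013 = 0.80189
p₀ = P(outcome | unexposed) = 47/395 = 0.11899
Under exogeneity and monotonicity, PS = (p₁ − p₀) / (1 − p₀).
PS = (0.80189 − 0.11899) / (1 − 0.11899) = 0.68291 / 0.88101 ≈ 0.7751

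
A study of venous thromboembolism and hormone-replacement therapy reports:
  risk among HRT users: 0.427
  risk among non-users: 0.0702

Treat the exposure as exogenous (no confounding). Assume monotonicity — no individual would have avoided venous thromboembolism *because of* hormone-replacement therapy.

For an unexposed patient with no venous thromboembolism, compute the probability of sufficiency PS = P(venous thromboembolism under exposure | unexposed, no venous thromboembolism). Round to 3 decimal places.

Let p₁ = 0.427, p₀ = 0.0702.
Under exogeneity and monotonicity, PS = (p₁ − p₀) / (1 − p₀).
PS = (0.427 − 0.0702) / (1 − 0.0702) = 0.3568 / 0.9298 ≈ 0.3837

PS ≈ 0.384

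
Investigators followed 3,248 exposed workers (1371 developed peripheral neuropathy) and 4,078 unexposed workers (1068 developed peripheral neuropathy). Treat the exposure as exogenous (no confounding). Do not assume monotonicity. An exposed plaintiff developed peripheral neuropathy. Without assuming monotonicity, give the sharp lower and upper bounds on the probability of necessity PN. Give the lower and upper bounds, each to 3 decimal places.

0.380 ≤ PN ≤ 1.000

p₁ = P(outcome | exposed) = 1371/3248 = 0.42211
p₀ = P(outcome | unexposed) = 1068/4078 = 0.26189
Under exogeneity alone the bounds on PN are max{0,(p₁−p₀)/p₁} ≤ PN ≤ min{1,(1−p₀)/p₁}.
  lower = (p₁ − p₀)/p₁ = 0.16021 / 0.42211 ≈ 0.3796
  upper = min{1, (1 − p₀)/p₁} = 0.73811 / 0.42211 ≈ 1.7486 → capped at 1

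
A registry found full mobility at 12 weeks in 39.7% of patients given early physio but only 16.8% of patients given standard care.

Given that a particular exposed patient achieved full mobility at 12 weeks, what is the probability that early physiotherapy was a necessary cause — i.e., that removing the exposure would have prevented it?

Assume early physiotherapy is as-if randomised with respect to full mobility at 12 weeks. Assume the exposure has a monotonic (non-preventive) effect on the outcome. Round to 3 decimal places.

p₁ = 0.397, p₀ = 0.168.
Under exogeneity and monotonicity, PN = (p₁ − p₀) / p₁.
PN = (0.397 − 0.168) / 0.397 = 0.229 / 0.397 ≈ 0.5768

PN ≈ 0.577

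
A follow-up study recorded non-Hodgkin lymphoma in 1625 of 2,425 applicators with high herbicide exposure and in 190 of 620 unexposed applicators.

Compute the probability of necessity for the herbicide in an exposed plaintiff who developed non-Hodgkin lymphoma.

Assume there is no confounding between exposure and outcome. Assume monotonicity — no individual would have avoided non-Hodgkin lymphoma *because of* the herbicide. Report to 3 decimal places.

p₁ = P(outcome | exposed) = 1625/2425 = 0.6701
p₀ = P(outcome | unexposed) = 190/620 = 0.30645
Under exogeneity and monotonicity, PN = (p₁ − p₀) / p₁.
PN = (0.6701 − 0.30645) / 0.6701 = 0.36365 / 0.6701 ≈ 0.5427

PN ≈ 0.543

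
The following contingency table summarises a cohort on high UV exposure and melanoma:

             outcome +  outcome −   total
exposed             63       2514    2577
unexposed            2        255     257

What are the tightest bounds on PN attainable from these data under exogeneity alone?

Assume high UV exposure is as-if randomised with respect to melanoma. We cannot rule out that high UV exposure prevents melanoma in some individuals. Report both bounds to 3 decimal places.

p₁ = P(outcome | exposed) = 63/2577 = 0.024447
p₀ = P(outcome | unexposed) = 2/257 = 0.0077821
Under exogeneity alone the bounds on PN are max{0,(p₁−p₀)/p₁} ≤ PN ≤ min{1,(1−p₀)/p₁}.
  lower = (p₁ − p₀)/p₁ = 0.016665 / 0.024447 ≈ 0.6817
  upper = min{1, (1 − p₀)/p₁} = 0.99222 / 0.024447 ≈ 40.5864 → capped at 1

0.682 ≤ PN ≤ 1.000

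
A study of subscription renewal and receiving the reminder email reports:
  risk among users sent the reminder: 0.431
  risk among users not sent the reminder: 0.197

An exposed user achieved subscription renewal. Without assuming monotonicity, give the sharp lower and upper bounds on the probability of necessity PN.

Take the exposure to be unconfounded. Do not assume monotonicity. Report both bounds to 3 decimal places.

Let p₁ = 0.431, p₀ = 0.197.
Under exogeneity alone the bounds on PN are max{0,(p₁−p₀)/p₁} ≤ PN ≤ min{1,(1−p₀)/p₁}.
  lower = (p₁ − p₀)/p₁ = 0.234 / 0.431 ≈ 0.5429
  upper = min{1, (1 − p₀)/p₁} = 0.803 / 0.431 ≈ 1.8631 → capped at 1

0.543 ≤ PN ≤ 1.000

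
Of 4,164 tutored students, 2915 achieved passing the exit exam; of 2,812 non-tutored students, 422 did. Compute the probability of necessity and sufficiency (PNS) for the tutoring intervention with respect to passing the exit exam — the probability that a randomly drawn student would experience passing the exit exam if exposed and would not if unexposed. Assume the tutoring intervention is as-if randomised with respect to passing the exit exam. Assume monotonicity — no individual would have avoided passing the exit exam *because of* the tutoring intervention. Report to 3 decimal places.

p₁ = P(outcome | exposed) = 2915/4164 = 0.70005
p₀ = P(outcome | unexposed) = 422/2812 = 0.15007
Under exogeneity and monotonicity, PNS = p₁ − p₀.
PNS = 0.70005 − 0.15007 = 0.54998

PNS ≈ 0.550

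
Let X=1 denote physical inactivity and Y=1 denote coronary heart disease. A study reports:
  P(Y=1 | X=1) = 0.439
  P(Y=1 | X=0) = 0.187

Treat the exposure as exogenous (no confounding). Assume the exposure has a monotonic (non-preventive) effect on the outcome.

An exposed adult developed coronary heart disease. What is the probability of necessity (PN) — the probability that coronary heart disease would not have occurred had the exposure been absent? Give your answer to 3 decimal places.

PN ≈ 0.574

Let p₁ = 0.439, p₀ = 0.187.
Under exogeneity and monotonicity, PN = (p₁ − p₀) / p₁.
PN = (0.439 − 0.187) / 0.439 = 0.252 / 0.439 ≈ 0.5740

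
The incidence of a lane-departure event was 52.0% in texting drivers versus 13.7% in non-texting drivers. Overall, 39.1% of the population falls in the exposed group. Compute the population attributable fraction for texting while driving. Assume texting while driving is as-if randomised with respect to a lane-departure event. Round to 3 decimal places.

p₁ = 0.52, p₀ = 0.137.
Overall risk P(Y=1) = π·p₁ + (1−π)·p₀ = 0.391×0.52 + 0.609×0.137 = 0.28675.
Under exogeneity, PAF = [P(Y=1) − p₀] / P(Y=1).
PAF = (0.28675 − 0.137) / 0.28675 ≈ 0.5222

PAF ≈ 0.522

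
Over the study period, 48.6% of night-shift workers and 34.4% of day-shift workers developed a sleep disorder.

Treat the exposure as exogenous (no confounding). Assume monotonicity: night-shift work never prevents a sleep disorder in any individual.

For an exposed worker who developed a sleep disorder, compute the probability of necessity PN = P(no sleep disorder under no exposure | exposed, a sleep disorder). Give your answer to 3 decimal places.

PN ≈ 0.292

p₁ = 0.486, p₀ = 0.344.
Under exogeneity and monotonicity, PN = (p₁ − p₀) / p₁.
PN = (0.486 − 0.344) / 0.486 = 0.142 / 0.486 ≈ 0.2922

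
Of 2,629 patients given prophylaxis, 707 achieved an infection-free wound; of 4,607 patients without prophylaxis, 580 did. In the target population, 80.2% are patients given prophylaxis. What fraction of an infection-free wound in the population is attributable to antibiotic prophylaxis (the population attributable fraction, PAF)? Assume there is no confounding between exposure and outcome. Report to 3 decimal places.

p₁ = P(outcome | exposed) = 707/2629 = 0.26892
p₀ = P(outcome | unexposed) = 580/4607 = 0.1259
Overall risk P(Y=1) = π·p₁ + (1−π)·p₀ = 0.802×0.26892 + 0.198×0.1259 = 0.2406.
Under exogeneity, PAF = [P(Y=1) − p₀] / P(Y=1).
PAF = (0.2406 − 0.1259) / 0.2406 ≈ 0.4768

PAF ≈ 0.477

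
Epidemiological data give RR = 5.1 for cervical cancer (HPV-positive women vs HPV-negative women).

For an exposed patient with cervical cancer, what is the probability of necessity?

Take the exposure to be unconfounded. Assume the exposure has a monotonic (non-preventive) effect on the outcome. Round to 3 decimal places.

Under exogeneity and monotonicity, PN = (RR − 1) / RR = 1 − 1/RR.
PN = (5.1 − 1) / 5.1 = 4.1 / 5.1 ≈ 0.8039

PN ≈ 0.804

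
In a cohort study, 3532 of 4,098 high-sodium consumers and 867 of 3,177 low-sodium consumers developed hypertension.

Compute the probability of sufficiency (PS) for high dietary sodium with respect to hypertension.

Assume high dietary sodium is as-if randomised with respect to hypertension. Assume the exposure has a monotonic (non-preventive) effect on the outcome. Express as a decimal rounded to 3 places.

p₁ = P(outcome | exposed) = 3532/4098 = 0.86188
p₀ = P(outcome | unexposed) = 867/3177 = 0.2729
Under exogeneity and monotonicity, PS = (p₁ − p₀) / (1 − p₀).
PS = (0.86188 − 0.2729) / (1 − 0.2729) = 0.58898 / 0.7271 ≈ 0.8100

PS ≈ 0.810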